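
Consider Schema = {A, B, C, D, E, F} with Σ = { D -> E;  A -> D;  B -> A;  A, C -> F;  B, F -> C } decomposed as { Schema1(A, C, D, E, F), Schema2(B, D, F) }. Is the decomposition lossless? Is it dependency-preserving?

lossy and not dependency-preserving

Lossless test: (D, F)⁺ = {D, E, F}, which is a superkey of neither fragment — lossy.
Dependency preservation: the restricted closure of {B} across the fragments never reaches {A}, so B → A cannot be enforced without a join — not preserved.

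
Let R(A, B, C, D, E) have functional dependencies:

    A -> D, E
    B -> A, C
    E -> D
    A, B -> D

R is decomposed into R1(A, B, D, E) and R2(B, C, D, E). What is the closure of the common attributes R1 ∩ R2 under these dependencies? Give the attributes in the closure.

A, B, C, D, E

R1 ∩ R2 = {B, D, E}.
B → A, C applies, adding A, C
Closure: {A, B, C, D, E}.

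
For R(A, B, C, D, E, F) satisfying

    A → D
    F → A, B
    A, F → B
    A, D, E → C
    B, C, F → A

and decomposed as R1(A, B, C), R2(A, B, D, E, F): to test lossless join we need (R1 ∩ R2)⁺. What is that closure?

R1 ∩ R2 = {A, B}.
A → D applies, adding D
Closure: {A, B, D}.

A, B, D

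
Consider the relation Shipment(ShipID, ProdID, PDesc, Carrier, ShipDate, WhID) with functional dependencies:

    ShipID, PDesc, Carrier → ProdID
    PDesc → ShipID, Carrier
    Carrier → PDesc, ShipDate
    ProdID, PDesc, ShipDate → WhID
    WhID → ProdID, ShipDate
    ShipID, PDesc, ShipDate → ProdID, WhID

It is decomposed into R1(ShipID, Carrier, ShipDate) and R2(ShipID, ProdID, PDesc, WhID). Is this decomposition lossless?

No

Common attributes: R1 ∩ R2 = {ShipID}.
No dependency enlarges {ShipID}, so (ShipID)⁺ = {ShipID}.
The closure contains neither all of R1 = {ShipID, Carrier, ShipDate} nor all of R2 = {ShipID, ProdID, PDesc, WhID}, so the common attributes are not a superkey of either fragment. The join is lossy.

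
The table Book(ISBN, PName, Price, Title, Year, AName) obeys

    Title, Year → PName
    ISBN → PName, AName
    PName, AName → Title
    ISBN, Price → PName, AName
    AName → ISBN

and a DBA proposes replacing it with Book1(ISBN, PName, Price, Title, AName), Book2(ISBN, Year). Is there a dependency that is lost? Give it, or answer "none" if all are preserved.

Title, Year → PName

Check Title, Year → PName: no single fragment contains all of {PName, Title, Year}, and the restricted closure of {Title, Year} across the fragments never reaches {PName}.
ISBN → PName, AName is preserved.
PName, AName → Title is preserved.
ISBN, Price → PName, AName is preserved.
AName → ISBN is preserved.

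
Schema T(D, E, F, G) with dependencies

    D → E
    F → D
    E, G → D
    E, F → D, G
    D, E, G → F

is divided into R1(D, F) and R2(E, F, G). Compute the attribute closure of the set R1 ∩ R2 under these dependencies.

D, E, F, G

R1 ∩ R2 = {F}.
F → D applies, adding D
D → E applies, adding E
E, F → D, G applies, adding G
Closure: {D, E, F, G}.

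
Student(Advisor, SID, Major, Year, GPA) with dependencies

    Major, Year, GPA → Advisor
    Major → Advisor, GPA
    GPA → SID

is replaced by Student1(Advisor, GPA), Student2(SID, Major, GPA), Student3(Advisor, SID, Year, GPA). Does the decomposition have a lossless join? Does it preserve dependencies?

Lossless test (chase): Rows 1 and 2 agree on GPA; apply GPA→SID and equate their SID entries. No row becomes fully distinguished — the join is lossy.
Dependency preservation: the restricted closure of {Major, Year, GPA} across the fragments never reaches {Advisor}, so Major, Year, GPA → Advisor cannot be enforced without a join — not preserved.

lossy and not dependency-preserving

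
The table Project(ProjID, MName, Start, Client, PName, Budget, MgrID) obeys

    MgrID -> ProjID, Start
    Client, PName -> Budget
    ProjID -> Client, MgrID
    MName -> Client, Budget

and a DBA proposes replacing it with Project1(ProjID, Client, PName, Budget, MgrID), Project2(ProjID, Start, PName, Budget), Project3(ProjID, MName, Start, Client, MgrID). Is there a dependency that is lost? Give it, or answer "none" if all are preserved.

Check MName → Client, Budget: no single fragment contains all of {MName, Client, Budget}, and the restricted closure of {MName} across the fragments never reaches {Client, Budget}.
MgrID → ProjID, Start is preserved.
Client, PName → Budget is preserved.
ProjID → Client, MgrID is preserved.

MName -> Client, Budget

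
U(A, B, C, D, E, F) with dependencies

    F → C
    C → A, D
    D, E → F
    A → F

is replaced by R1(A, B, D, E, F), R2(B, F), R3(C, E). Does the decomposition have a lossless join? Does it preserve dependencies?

lossy and not dependency-preserving

Lossless test (chase): Rows 1 and 2 agree on F; apply F→C and equate their C entries. Rows 1 and 2 agree on C; apply C→A, D and equate their A, D entries. No row becomes fully distinguished — the join is lossy.
Dependency preservation: the restricted closure of {F} across the fragments never reaches {C}, so F → C cannot be enforced without a join — not preserved.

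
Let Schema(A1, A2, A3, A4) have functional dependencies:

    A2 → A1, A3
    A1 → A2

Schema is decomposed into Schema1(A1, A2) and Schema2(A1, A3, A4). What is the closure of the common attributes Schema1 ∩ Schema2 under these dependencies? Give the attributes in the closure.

A1, A2, A3

Schema1 ∩ Schema2 = {A1}.
A1 → A2 applies, adding A2
A2 → A1, A3 applies, adding A3
Closure: {A1, A2, A3}.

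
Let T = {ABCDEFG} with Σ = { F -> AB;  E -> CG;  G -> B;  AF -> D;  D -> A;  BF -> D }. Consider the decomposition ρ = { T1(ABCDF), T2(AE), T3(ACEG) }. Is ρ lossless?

Chase test. Columns are ABCDEFG; row i has aⱼ where attribute j ∈ Ti, else bᵢⱼ.
Initial tableau (one row per fragment):
  row 1: a1 a2 a3 a4 b15 a6 b17
  row 2: a1 b22 b23 b24 a5 b26 b27
  row 3: a1 b32 a3 b34 a5 b36 a7
Rows 2 and 3 agree on E; apply E→CG and equate their CG entries.
Rows 2 and 3 agree on G; apply G→B and equate their B entries.
No row becomes fully distinguished — the join is lossy.

No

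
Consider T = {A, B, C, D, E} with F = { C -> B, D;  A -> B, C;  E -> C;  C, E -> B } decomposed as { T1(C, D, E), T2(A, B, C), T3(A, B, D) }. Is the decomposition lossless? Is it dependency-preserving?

Lossless test (chase): Rows 1 and 2 agree on C; apply C→B, D and equate their B, D entries. Rows 2 and 3 agree on A; apply A→B, C and equate their B, C entries. No row becomes fully distinguished — the join is lossy.
Dependency preservation: C → B, D; C, E → B are not contained in any single fragment, but the restricted closure of each left-hand side across the fragments still reaches the right-hand side; the remaining FDs each lie inside some fragment. All dependencies are preserved.

lossy but dependency-preserving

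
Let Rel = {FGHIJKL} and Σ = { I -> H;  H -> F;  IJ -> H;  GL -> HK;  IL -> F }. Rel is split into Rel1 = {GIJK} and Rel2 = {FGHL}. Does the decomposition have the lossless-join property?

Common attributes: Rel1 ∩ Rel2 = {G}.
No dependency enlarges {G}, so (G)⁺ = {G}.
The closure contains neither all of Rel1 = {GIJK} nor all of Rel2 = {FGHL}, so the common attributes are not a superkey of either fragment. The join is lossy.

No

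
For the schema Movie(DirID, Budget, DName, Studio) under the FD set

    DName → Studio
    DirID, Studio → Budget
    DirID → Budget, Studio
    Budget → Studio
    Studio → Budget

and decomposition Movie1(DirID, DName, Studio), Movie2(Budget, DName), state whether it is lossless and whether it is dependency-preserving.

lossless but not dependency-preserving

Lossless test: (DName)⁺ = {Budget, DName, Studio}, which contains all of one fragment — lossless.
Dependency preservation: the restricted closure of {DirID, Studio} across the fragments never reaches {Budget}, so DirID, Studio → Budget cannot be enforced without a join — not preserved.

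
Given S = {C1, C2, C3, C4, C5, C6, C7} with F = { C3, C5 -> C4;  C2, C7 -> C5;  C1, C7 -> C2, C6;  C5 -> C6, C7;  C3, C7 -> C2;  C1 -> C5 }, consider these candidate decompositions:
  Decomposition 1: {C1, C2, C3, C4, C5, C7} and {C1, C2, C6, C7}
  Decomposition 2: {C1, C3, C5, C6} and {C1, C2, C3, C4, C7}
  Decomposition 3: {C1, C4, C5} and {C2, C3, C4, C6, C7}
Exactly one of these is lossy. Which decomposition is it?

Decomposition 1: common = {C1, C2, C7}, closure = {C1, C2, C5, C6, C7} → lossless.
Decomposition 2: common = {C1, C3}, closure = {C1, C2, C3, C4, C5, C6, C7} → lossless.
Decomposition 3: common = {C4}, closure = {C4} → lossy.

Decomposition 3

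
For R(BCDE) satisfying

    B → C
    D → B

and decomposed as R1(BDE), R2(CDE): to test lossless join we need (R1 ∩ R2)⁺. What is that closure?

BCDE

R1 ∩ R2 = {DE}.
D → B applies, adding B
B → C applies, adding C
Closure: {BCDE}.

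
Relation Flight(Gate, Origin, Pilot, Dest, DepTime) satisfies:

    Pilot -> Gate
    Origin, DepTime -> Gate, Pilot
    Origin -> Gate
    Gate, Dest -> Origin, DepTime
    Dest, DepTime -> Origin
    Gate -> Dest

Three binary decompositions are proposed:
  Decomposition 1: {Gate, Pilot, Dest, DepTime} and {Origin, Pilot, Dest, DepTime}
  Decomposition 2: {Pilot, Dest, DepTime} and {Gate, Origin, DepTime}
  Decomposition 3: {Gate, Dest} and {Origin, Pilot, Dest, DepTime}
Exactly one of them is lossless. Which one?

Decomposition 1

Decomposition 1: common = {Pilot, Dest, DepTime}, closure = {Gate, Origin, Pilot, Dest, DepTime} → lossless.
Decomposition 2: common = {DepTime}, closure = {DepTime} → lossy.
Decomposition 3: common = {Dest}, closure = {Dest} → lossy.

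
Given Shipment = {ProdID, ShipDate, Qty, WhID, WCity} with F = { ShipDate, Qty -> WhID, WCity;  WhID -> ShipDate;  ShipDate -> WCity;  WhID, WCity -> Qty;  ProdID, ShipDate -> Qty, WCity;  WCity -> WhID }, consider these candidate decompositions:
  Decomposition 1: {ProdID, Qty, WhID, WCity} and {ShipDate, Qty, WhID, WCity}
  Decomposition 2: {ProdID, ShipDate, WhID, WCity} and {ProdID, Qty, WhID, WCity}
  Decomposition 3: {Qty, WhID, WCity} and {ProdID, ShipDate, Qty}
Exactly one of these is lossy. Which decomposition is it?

Decomposition 3

Decomposition 1: common = {Qty, WhID, WCity}, closure = {ShipDate, Qty, WhID, WCity} → lossless.
Decomposition 2: common = {ProdID, WhID, WCity}, closure = {ProdID, ShipDate, Qty, WhID, WCity} → lossless.
Decomposition 3: common = {Qty}, closure = {Qty} → lossy.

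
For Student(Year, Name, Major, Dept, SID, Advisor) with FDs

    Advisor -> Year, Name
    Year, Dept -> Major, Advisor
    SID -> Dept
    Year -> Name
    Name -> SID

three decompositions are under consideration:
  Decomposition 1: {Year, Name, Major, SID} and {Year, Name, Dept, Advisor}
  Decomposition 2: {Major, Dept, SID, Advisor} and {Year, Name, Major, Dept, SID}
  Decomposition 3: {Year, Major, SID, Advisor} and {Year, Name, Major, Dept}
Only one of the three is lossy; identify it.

Decomposition 2

Decomposition 1: common = {Year, Name}, closure = {Year, Name, Major, Dept, SID, Advisor} → lossless.
Decomposition 2: common = {Major, Dept, SID}, closure = {Major, Dept, SID} → lossy.
Decomposition 3: common = {Year, Major}, closure = {Year, Name, Major, Dept, SID, Advisor} → lossless.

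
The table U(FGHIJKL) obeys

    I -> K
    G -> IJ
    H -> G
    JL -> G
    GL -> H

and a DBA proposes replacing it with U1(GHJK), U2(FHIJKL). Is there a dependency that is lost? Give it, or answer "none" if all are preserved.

Check G → IJ: no single fragment contains all of {GIJ}, and the restricted closure of {G} across the fragments never reaches {IJ}.
I → K is preserved.
H → G is preserved.
JL → G is preserved.
GL → H is preserved.

G -> IJ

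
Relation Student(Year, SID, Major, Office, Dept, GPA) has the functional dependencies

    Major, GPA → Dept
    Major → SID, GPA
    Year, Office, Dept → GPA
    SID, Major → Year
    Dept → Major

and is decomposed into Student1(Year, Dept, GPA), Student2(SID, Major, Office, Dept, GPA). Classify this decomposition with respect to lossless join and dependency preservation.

lossless and dependency-preserving

Lossless test: (Dept, GPA)⁺ = {Year, SID, Major, Dept, GPA}, which contains all of one fragment — lossless.
Dependency preservation: Year, Office, Dept → GPA; SID, Major → Year are not contained in any single fragment, but the restricted closure of each left-hand side across the fragments still reaches the right-hand side; the remaining FDs each lie inside some fragment. All dependencies are preserved.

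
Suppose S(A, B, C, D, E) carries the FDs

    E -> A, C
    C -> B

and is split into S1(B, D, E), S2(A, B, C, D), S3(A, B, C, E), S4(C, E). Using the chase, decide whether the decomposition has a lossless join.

Yes

Chase test. Columns are A, B, C, D, E; row i has aⱼ where attribute j ∈ Si, else bᵢⱼ.
Initial tableau (one row per fragment):
  row 1: b11 a2 b13 a4 a5
  row 2: a1 a2 a3 a4 b25
  row 3: a1 a2 a3 b34 a5
  row 4: b41 b42 a3 b44 a5
Rows 1 and 3 agree on E; apply E→A, C and equate their A, C entries.
Rows 1 and 4 agree on E; apply E→A, C and equate their A, C entries.
Rows 1 and 4 agree on C; apply C→B and equate their B entries.
Row 1 is now all distinguished symbols — the join is lossless.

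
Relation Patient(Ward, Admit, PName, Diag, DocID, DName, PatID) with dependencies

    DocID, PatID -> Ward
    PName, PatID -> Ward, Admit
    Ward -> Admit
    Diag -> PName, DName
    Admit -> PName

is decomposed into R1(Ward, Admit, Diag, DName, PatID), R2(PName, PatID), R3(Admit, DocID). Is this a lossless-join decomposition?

No

Chase test. Columns are Ward, Admit, PName, Diag, DocID, DName, PatID; row i has aⱼ where attribute j ∈ Ri, else bᵢⱼ.
Initial tableau (one row per fragment):
  row 1: a1 a2 b13 a4 b15 a6 a7
  row 2: b21 b22 a3 b24 b25 b26 a7
  row 3: b31 a2 b33 b34 a5 b36 b37
Rows 1 and 3 agree on Admit; apply Admit→PName and equate their PName entries.
No row becomes fully distinguished — the join is lossy.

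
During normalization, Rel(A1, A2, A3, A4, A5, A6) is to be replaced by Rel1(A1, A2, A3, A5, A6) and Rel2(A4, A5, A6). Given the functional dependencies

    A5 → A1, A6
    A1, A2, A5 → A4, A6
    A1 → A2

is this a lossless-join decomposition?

Common attributes: Rel1 ∩ Rel2 = {A5, A6}.
Closure of {A5, A6}: A5 → A1, A6 applies, adding A1; A1 → A2 applies, adding A2; A1, A2, A5 → A4, A6 applies, adding A4. So (A5, A6)⁺ = {A1, A2, A4, A5, A6}.
This closure contains every attribute of Rel2, so Rel1 ∩ Rel2 → Rel2. The join is lossless.

Yes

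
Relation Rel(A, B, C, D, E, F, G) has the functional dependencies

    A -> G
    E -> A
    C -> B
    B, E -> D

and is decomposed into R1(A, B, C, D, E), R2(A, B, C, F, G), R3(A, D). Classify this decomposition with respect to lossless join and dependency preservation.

lossy but dependency-preserving

Lossless test (chase): Rows 1 and 2 agree on A; apply A→G and equate their G entries. Rows 1 and 3 agree on A; apply A→G and equate their G entries. No row becomes fully distinguished — the join is lossy.
Dependency preservation: every FD's attributes lie within a single fragment, so each can be enforced locally — preserved.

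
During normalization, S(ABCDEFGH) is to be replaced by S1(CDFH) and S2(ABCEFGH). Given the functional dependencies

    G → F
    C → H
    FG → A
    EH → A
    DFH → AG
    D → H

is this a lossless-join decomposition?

Common attributes: S1 ∩ S2 = {CFH}.
No dependency enlarges {CFH}, so (CFH)⁺ = {CFH}.
The closure contains neither all of S1 = {CDFH} nor all of S2 = {ABCEFGH}, so the common attributes are not a superkey of either fragment. The join is lossy.

No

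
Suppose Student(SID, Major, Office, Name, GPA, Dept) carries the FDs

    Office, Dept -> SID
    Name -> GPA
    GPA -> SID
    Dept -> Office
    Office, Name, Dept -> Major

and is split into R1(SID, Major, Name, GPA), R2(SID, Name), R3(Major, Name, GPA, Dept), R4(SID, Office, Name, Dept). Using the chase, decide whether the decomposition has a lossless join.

Yes

Chase test. Columns are SID, Major, Office, Name, GPA, Dept; row i has aⱼ where attribute j ∈ Ri, else bᵢⱼ.
Initial tableau (one row per fragment):
  row 1: a1 a2 b13 a4 a5 b16
  row 2: a1 b22 b23 a4 b25 b26
  row 3: b31 a2 b33 a4 a5 a6
  row 4: a1 b42 a3 a4 b45 a6
Rows 1 and 2 agree on Name; apply Name→GPA and equate their GPA entries.
Rows 1 and 4 agree on Name; apply Name→GPA and equate their GPA entries.
Rows 1 and 3 agree on GPA; apply GPA→SID and equate their SID entries.
Rows 3 and 4 agree on Dept; apply Dept→Office and equate their Office entries.
Rows 3 and 4 agree on Office, Name, Dept; apply Office, Name, Dept→Major and equate their Major entries.
Row 3 is now all distinguished symbols — the join is lossless.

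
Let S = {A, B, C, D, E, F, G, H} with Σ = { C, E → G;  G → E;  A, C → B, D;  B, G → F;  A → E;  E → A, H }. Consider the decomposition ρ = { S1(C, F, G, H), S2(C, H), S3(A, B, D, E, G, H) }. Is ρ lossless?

No

Chase test. Columns are A, B, C, D, E, F, G, H; row i has aⱼ where attribute j ∈ Si, else bᵢⱼ.
Initial tableau (one row per fragment):
  row 1: b11 b12 a3 b14 b15 a6 a7 a8
  row 2: b21 b22 a3 b24 b25 b26 b27 a8
  row 3: a1 a2 b33 a4 a5 b36 a7 a8
Rows 1 and 3 agree on G; apply G→E and equate their E entries.
Rows 1 and 3 agree on E; apply E→A, H and equate their A, H entries.
No row becomes fully distinguished — the join is lossy.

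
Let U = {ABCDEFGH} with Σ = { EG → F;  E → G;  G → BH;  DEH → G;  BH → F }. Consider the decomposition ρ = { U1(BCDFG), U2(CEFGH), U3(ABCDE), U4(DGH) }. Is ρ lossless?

Yes

Chase test. Columns are ABCDEFGH; row i has aⱼ where attribute j ∈ Ui, else bᵢⱼ.
Initial tableau (one row per fragment):
  row 1: b11 a2 a3 a4 b15 a6 a7 b18
  row 2: b21 b22 a3 b24 a5 a6 a7 a8
  row 3: a1 a2 a3 a4 a5 b36 b37 b38
  row 4: b41 b42 b43 a4 b45 b46 a7 a8
Rows 2 and 3 agree on E; apply E→G and equate their G entries.
Rows 1 and 2 agree on G; apply G→BH and equate their BH entries.
Rows 1 and 3 agree on G; apply G→BH and equate their BH entries.
Rows 1 and 4 agree on G; apply G→BH and equate their BH entries.
Rows 1 and 3 agree on BH; apply BH→F and equate their F entries.
Rows 1 and 4 agree on BH; apply BH→F and equate their F entries.
Row 3 is now all distinguished symbols — the join is lossless.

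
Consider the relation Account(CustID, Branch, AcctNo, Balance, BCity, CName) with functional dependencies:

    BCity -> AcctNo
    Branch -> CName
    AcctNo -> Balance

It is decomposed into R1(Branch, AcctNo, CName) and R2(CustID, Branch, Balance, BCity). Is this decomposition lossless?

Common attributes: R1 ∩ R2 = {Branch}.
Closure of {Branch}: Branch → CName applies, adding CName. So (Branch)⁺ = {Branch, CName}.
The closure contains neither all of R1 = {Branch, AcctNo, CName} nor all of R2 = {CustID, Branch, Balance, BCity}, so the common attributes are not a superkey of either fragment. The join is lossy.

No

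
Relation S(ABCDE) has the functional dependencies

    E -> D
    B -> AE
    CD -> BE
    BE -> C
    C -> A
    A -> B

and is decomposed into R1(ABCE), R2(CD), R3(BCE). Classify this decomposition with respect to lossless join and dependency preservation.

Lossless test (chase): Rows 1 and 3 agree on E; apply E→D and equate their D entries. Rows 1 and 3 agree on B; apply B→AE and equate their AE entries. Rows 1 and 2 agree on C; apply C→A and equate their A entries. Rows 1 and 2 agree on A; apply A→B and equate their B entries. Rows 1 and 2 agree on B; apply B→AE and equate their AE entries. Rows 1 and 2 agree on E; apply E→D and equate their D entries. Row 1 is now all distinguished symbols — the join is lossless.
Dependency preservation: the restricted closure of {E} across the fragments never reaches {D}, so E → D cannot be enforced without a join — not preserved.

lossless but not dependency-preserving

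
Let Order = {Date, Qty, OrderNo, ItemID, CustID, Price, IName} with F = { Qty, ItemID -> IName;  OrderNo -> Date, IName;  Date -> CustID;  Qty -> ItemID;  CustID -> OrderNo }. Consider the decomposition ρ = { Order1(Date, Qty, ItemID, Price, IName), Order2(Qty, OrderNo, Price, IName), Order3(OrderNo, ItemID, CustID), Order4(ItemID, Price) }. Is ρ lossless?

No

Chase test. Columns are Date, Qty, OrderNo, ItemID, CustID, Price, IName; row i has aⱼ where attribute j ∈ Orderi, else bᵢⱼ.
Initial tableau (one row per fragment):
  row 1: a1 a2 b13 a4 b15 a6 a7
  row 2: b21 a2 a3 b24 b25 a6 a7
  row 3: b31 b32 a3 a4 a5 b36 b37
  row 4: b41 b42 b43 a4 b45 a6 b47
Rows 2 and 3 agree on OrderNo; apply OrderNo→Date, IName and equate their Date, IName entries.
Rows 2 and 3 agree on Date; apply Date→CustID and equate their CustID entries.
Rows 1 and 2 agree on Qty; apply Qty→ItemID and equate their ItemID entries.
No row becomes fully distinguished — the join is lossy.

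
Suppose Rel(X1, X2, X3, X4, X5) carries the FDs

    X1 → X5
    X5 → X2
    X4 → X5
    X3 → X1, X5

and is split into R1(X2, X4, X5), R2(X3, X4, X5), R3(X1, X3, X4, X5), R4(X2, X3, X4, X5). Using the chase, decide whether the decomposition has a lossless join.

Yes

Chase test. Columns are X1, X2, X3, X4, X5; row i has aⱼ where attribute j ∈ Ri, else bᵢⱼ.
Initial tableau (one row per fragment):
  row 1: b11 a2 b13 a4 a5
  row 2: b21 b22 a3 a4 a5
  row 3: a1 b32 a3 a4 a5
  row 4: b41 a2 a3 a4 a5
Rows 1 and 2 agree on X5; apply X5→X2 and equate their X2 entries.
Rows 1 and 3 agree on X5; apply X5→X2 and equate their X2 entries.
Rows 2 and 3 agree on X3; apply X3→X1, X5 and equate their X1, X5 entries.
Rows 2 and 4 agree on X3; apply X3→X1, X5 and equate their X1, X5 entries.
Row 2 is now all distinguished symbols — the join is lossless.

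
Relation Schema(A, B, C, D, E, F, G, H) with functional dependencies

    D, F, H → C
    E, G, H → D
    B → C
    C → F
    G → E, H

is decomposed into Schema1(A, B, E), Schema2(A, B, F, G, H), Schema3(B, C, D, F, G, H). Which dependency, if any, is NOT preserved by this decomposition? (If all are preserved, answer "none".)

Check G → E, H: no single fragment contains all of {E, G, H}, and the restricted closure of {G} across the fragments never reaches {E, H}.
D, F, H → C is preserved.
E, G, H → D is preserved.
B → C is preserved.
C → F is preserved.

G → E, H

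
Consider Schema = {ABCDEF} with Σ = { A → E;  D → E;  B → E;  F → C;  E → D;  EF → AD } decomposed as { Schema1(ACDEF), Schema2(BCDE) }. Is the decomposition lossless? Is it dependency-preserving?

lossy but dependency-preserving

Lossless test: (CDE)⁺ = {CDE}, which is a superkey of neither fragment — lossy.
Dependency preservation: every FD's attributes lie within a single fragment, so each can be enforced locally — preserved.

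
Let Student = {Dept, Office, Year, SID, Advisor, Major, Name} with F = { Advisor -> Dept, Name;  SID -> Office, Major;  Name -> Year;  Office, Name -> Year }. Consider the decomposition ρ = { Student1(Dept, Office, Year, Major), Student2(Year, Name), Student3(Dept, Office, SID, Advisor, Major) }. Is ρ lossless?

Chase test. Columns are Dept, Office, Year, SID, Advisor, Major, Name; row i has aⱼ where attribute j ∈ Studenti, else bᵢⱼ.
Initial tableau (one row per fragment):
  row 1: a1 a2 a3 b14 b15 a6 b17
  row 2: b21 b22 a3 b24 b25 b26 a7
  row 3: a1 a2 b33 a4 a5 a6 b37
No row becomes fully distinguished — the join is lossy.

No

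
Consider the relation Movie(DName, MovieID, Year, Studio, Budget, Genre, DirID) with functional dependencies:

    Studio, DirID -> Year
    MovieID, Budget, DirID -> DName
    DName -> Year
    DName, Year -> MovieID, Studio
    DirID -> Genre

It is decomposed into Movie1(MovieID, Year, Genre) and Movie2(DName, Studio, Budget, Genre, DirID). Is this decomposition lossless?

Common attributes: Movie1 ∩ Movie2 = {Genre}.
No dependency enlarges {Genre}, so (Genre)⁺ = {Genre}.
The closure contains neither all of Movie1 = {MovieID, Year, Genre} nor all of Movie2 = {DName, Studio, Budget, Genre, DirID}, so the common attributes are not a superkey of either fragment. The join is lossy.

No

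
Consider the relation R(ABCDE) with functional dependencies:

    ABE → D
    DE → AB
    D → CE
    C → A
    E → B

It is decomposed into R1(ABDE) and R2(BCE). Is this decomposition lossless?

Common attributes: R1 ∩ R2 = {BE}.
No dependency enlarges {BE}, so (BE)⁺ = {BE}.
The closure contains neither all of R1 = {ABDE} nor all of R2 = {BCE}, so the common attributes are not a superkey of either fragment. The join is lossy.

No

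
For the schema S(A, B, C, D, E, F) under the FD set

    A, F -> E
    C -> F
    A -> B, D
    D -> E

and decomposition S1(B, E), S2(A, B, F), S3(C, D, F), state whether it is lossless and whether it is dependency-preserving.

lossy and not dependency-preserving

Lossless test (chase): applying each FD to every pair of rows produces no changes in the tableau, so no row becomes fully distinguished — the join is lossy.
Dependency preservation: the restricted closure of {A, F} across the fragments never reaches {E}, so A, F → E cannot be enforced without a join — not preserved.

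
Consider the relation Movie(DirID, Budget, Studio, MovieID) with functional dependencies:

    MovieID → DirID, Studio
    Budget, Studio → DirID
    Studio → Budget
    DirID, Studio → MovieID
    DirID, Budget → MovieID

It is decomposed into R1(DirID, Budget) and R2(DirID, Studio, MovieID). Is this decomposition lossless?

No

Common attributes: R1 ∩ R2 = {DirID}.
No dependency enlarges {DirID}, so (DirID)⁺ = {DirID}.
The closure contains neither all of R1 = {DirID, Budget} nor all of R2 = {DirID, Studio, MovieID}, so the common attributes are not a superkey of either fragment. The join is lossy.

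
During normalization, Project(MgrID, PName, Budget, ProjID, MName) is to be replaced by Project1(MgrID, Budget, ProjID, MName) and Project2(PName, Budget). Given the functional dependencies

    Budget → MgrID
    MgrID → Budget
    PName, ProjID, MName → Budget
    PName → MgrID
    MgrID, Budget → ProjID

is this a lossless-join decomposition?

Common attributes: Project1 ∩ Project2 = {Budget}.
Closure of {Budget}: Budget → MgrID applies, adding MgrID; MgrID, Budget → ProjID applies, adding ProjID. So (Budget)⁺ = {MgrID, Budget, ProjID}.
The closure contains neither all of Project1 = {MgrID, Budget, ProjID, MName} nor all of Project2 = {PName, Budget}, so the common attributes are not a superkey of either fragment. The join is lossy.

No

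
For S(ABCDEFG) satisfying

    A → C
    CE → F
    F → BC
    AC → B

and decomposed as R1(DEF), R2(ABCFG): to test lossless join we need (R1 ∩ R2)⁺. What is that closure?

R1 ∩ R2 = {F}.
F → BC applies, adding BC
Closure: {BCF}.

BCF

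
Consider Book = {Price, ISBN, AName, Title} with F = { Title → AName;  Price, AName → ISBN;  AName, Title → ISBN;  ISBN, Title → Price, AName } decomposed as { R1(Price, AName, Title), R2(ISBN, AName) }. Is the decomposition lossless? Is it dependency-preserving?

Lossless test: (AName)⁺ = {AName}, which is a superkey of neither fragment — lossy.
Dependency preservation: the restricted closure of {Price, AName} across the fragments never reaches {ISBN}, so Price, AName → ISBN cannot be enforced without a join — not preserved.

lossy and not dependency-preserving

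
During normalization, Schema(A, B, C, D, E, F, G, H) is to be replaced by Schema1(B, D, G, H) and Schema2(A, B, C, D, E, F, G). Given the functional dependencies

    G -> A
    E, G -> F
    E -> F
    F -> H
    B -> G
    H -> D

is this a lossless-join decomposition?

Common attributes: Schema1 ∩ Schema2 = {B, D, G}.
Closure of {B, D, G}: G → A applies, adding A. So (B, D, G)⁺ = {A, B, D, G}.
The closure contains neither all of Schema1 = {B, D, G, H} nor all of Schema2 = {A, B, C, D, E, F, G}, so the common attributes are not a superkey of either fragment. The join is lossy.

No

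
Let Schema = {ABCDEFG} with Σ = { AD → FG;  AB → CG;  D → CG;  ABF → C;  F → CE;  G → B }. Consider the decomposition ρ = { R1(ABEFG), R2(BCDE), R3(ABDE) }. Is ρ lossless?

No

Chase test. Columns are ABCDEFG; row i has aⱼ where attribute j ∈ Ri, else bᵢⱼ.
Initial tableau (one row per fragment):
  row 1: a1 a2 b13 b14 a5 a6 a7
  row 2: b21 a2 a3 a4 a5 b26 b27
  row 3: a1 a2 b33 a4 a5 b36 b37
Rows 1 and 3 agree on AB; apply AB→CG and equate their CG entries.
Rows 2 and 3 agree on D; apply D→CG and equate their CG entries.
No row becomes fully distinguished — the join is lossy.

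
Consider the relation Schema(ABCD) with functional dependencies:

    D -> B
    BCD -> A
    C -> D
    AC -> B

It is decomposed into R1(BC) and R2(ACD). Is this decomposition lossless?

Yes

Common attributes: R1 ∩ R2 = {C}.
Closure of {C}: C → D applies, adding D; D → B applies, adding B; BCD → A applies, adding A. So (C)⁺ = {ABCD}.
This closure contains every attribute of R1, so R1 ∩ R2 → R1. The join is lossless.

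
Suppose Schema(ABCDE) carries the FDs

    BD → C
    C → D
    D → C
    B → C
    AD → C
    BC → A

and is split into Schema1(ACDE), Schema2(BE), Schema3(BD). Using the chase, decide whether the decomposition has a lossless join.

Chase test. Columns are ABCDE; row i has aⱼ where attribute j ∈ Schemai, else bᵢⱼ.
Initial tableau (one row per fragment):
  row 1: a1 b12 a3 a4 a5
  row 2: b21 a2 b23 b24 a5
  row 3: b31 a2 b33 a4 b35
Rows 1 and 3 agree on D; apply D→C and equate their C entries.
Rows 2 and 3 agree on B; apply B→C and equate their C entries.
Rows 2 and 3 agree on BC; apply BC→A and equate their A entries.
Rows 1 and 2 agree on C; apply C→D and equate their D entries.
No row becomes fully distinguished — the join is lossy.

No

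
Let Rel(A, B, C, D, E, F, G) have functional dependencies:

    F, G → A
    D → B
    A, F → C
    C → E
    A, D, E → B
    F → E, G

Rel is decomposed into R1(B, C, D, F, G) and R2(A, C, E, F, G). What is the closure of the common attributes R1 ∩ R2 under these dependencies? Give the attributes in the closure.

R1 ∩ R2 = {C, F, G}.
F, G → A applies, adding A
C → E applies, adding E
Closure: {A, C, E, F, G}.

A, C, E, F, G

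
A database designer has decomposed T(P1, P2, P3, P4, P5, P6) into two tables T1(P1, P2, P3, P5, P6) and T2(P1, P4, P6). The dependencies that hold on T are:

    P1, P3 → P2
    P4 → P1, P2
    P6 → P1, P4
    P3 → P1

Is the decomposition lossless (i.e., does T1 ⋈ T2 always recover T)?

Yes

Common attributes: T1 ∩ T2 = {P1, P6}.
Closure of {P1, P6}: P6 → P1, P4 applies, adding P4; P4 → P1, P2 applies, adding P2. So (P1, P6)⁺ = {P1, P2, P4, P6}.
This closure contains every attribute of T2, so T1 ∩ T2 → T2. The join is lossless.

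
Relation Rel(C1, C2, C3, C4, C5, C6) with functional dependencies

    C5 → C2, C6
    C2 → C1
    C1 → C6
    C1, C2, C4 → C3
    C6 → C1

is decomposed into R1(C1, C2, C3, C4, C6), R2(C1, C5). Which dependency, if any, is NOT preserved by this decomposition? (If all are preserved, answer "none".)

C5 → C2, C6

Check C5 → C2, C6: no single fragment contains all of {C2, C5, C6}, and the restricted closure of {C5} across the fragments never reaches {C2, C6}.
C2 → C1 is preserved.
C1 → C6 is preserved.
C1, C2, C4 → C3 is preserved.
C6 → C1 is preserved.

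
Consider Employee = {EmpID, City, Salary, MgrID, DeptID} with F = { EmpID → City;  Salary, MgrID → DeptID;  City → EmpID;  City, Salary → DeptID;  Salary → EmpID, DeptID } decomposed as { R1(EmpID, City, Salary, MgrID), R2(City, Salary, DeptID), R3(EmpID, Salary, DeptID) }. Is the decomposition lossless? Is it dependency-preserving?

Lossless test (chase): Rows 1 and 3 agree on EmpID; apply EmpID→City and equate their City entries. Rows 1 and 2 agree on City; apply City→EmpID and equate their EmpID entries. Rows 1 and 2 agree on City, Salary; apply City, Salary→DeptID and equate their DeptID entries. Row 1 is now all distinguished symbols — the join is lossless.
Dependency preservation: Salary, MgrID → DeptID is not contained in any single fragment, but the restricted closure of its left-hand side across the fragments still reaches the right-hand side; the remaining FDs each lie inside some fragment. All dependencies are preserved.

lossless and dependency-preserving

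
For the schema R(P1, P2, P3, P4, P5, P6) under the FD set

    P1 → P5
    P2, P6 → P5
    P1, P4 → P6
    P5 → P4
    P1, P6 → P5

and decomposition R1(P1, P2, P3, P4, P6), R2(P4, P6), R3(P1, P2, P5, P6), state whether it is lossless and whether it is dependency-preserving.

Lossless test (chase): Rows 1 and 3 agree on P1; apply P1→P5 and equate their P5 entries. Rows 1 and 3 agree on P5; apply P5→P4 and equate their P4 entries. Row 1 is now all distinguished symbols — the join is lossless.
Dependency preservation: the restricted closure of {P5} across the fragments never reaches {P4}, so P5 → P4 cannot be enforced without a join — not preserved.

lossless but not dependency-preserving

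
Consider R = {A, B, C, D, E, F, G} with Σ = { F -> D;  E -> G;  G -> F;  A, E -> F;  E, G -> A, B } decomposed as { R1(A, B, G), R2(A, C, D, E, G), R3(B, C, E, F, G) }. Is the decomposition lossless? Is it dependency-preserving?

lossless but not dependency-preserving

Lossless test (chase): Rows 1 and 2 agree on G; apply G→F and equate their F entries. Rows 1 and 3 agree on G; apply G→F and equate their F entries. Rows 2 and 3 agree on E, G; apply E, G→A, B and equate their A, B entries. Rows 1 and 2 agree on F; apply F→D and equate their D entries. Rows 1 and 3 agree on F; apply F→D and equate their D entries. Row 2 is now all distinguished symbols — the join is lossless.
Dependency preservation: the restricted closure of {F} across the fragments never reaches {D}, so F → D cannot be enforced without a join — not preserved.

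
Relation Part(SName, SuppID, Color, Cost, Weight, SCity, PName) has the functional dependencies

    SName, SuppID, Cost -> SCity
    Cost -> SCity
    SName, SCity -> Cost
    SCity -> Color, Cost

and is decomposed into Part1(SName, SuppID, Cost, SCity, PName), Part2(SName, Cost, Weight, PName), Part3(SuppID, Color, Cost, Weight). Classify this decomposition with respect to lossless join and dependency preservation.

lossy but dependency-preserving

Lossless test (chase): Rows 1 and 2 agree on Cost; apply Cost→SCity and equate their SCity entries. Rows 1 and 3 agree on Cost; apply Cost→SCity and equate their SCity entries. Rows 1 and 2 agree on SCity; apply SCity→Color, Cost and equate their Color, Cost entries. Rows 1 and 3 agree on SCity; apply SCity→Color, Cost and equate their Color, Cost entries. No row becomes fully distinguished — the join is lossy.
Dependency preservation: SCity → Color, Cost is not contained in any single fragment, but the restricted closure of its left-hand side across the fragments still reaches the right-hand side; the remaining FDs each lie inside some fragment. All dependencies are preserved.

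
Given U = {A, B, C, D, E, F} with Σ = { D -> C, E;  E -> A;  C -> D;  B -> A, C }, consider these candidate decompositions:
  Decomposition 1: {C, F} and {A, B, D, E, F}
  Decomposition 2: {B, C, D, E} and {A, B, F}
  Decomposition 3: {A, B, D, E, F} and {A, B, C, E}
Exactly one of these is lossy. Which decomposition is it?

Decomposition 1

Decomposition 1: common = {F}, closure = {F} → lossy.
Decomposition 2: common = {B}, closure = {A, B, C, D, E} → lossless.
Decomposition 3: common = {A, B, E}, closure = {A, B, C, D, E} → lossless.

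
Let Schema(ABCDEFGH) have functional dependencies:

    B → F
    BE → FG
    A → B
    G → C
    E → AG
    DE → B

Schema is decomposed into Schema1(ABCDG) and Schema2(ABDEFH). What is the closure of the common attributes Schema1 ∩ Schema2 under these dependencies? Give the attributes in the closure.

ABDF

Schema1 ∩ Schema2 = {ABD}.
B → F applies, adding F
Closure: {ABDF}.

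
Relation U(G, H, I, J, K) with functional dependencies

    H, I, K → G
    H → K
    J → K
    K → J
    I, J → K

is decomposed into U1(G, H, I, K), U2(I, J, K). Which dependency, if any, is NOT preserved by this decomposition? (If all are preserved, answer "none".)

none

H, I, K → G lies within U1.
H → K lies within U1.
J → K lies within U2.
K → J lies within U2.
I, J → K lies within U2.
Every dependency is enforceable on the fragments, so the decomposition is dependency-preserving.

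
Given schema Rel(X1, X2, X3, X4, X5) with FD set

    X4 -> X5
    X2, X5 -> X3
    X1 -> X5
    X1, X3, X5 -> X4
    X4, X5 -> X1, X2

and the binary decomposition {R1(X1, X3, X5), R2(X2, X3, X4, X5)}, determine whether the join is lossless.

Common attributes: R1 ∩ R2 = {X3, X5}.
No dependency enlarges {X3, X5}, so (X3, X5)⁺ = {X3, X5}.
The closure contains neither all of R1 = {X1, X3, X5} nor all of R2 = {X2, X3, X4, X5}, so the common attributes are not a superkey of either fragment. The join is lossy.

No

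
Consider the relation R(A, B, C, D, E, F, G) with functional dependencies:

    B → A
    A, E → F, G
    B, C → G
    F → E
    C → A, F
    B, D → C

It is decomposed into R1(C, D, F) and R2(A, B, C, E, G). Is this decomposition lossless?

No

Common attributes: R1 ∩ R2 = {C}.
Closure of {C}: C → A, F applies, adding A, F; F → E applies, adding E; A, E → F, G applies, adding G. So (C)⁺ = {A, C, E, F, G}.
The closure contains neither all of R1 = {C, D, F} nor all of R2 = {A, B, C, E, G}, so the common attributes are not a superkey of either fragment. The join is lossy.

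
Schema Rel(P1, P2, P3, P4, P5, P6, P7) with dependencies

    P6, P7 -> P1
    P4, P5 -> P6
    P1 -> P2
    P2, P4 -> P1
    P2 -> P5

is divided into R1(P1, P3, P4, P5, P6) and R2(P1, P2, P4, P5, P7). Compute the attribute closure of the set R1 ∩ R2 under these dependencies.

R1 ∩ R2 = {P1, P4, P5}.
P4, P5 → P6 applies, adding P6
P1 → P2 applies, adding P2
Closure: {P1, P2, P4, P5, P6}.

P1, P2, P4, P5, P6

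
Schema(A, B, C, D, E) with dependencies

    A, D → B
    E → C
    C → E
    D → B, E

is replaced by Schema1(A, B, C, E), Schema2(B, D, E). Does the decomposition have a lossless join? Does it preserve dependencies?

lossy but dependency-preserving

Lossless test: (B, E)⁺ = {B, C, E}, which is a superkey of neither fragment — lossy.
Dependency preservation: A, D → B is not contained in any single fragment, but the restricted closure of its left-hand side across the fragments still reaches the right-hand side; the remaining FDs each lie inside some fragment. All dependencies are preserved.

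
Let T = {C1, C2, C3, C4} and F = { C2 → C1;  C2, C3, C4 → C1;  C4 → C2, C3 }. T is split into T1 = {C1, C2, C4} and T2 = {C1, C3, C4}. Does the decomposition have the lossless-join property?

Yes

Common attributes: T1 ∩ T2 = {C1, C4}.
Closure of {C1, C4}: C4 → C2, C3 applies, adding C2, C3. So (C1, C4)⁺ = {C1, C2, C3, C4}.
This closure contains every attribute of T1, so T1 ∩ T2 → T1. The join is lossless.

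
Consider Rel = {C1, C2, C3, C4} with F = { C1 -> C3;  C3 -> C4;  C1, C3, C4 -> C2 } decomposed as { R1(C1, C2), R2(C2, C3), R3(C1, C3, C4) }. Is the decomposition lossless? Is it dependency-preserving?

Lossless test (chase): Rows 1 and 3 agree on C1; apply C1→C3 and equate their C3 entries. Rows 1 and 2 agree on C3; apply C3→C4 and equate their C4 entries. Rows 1 and 3 agree on C3; apply C3→C4 and equate their C4 entries. Rows 1 and 3 agree on C1, C3, C4; apply C1, C3, C4→C2 and equate their C2 entries. Row 1 is now all distinguished symbols — the join is lossless.
Dependency preservation: C1, C3, C4 → C2 is not contained in any single fragment, but the restricted closure of its left-hand side across the fragments still reaches the right-hand side; the remaining FDs each lie inside some fragment. All dependencies are preserved.

lossless and dependency-preserving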